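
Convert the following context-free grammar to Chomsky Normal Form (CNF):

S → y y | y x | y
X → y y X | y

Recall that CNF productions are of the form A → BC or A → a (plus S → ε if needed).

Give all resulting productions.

TY → y; TX → x; S → y; X → y; S → TY TY; S → TY TX; X → TY X0; X0 → TY X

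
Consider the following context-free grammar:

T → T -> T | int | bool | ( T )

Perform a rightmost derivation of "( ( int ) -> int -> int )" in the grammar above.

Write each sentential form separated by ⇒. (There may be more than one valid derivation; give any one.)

T ⇒ ( T ) ⇒ ( T -> T ) ⇒ ( T -> T -> T ) ⇒ ( T -> T -> int ) ⇒ ( T -> int -> int ) ⇒ ( ( T ) -> int -> int ) ⇒ ( ( int ) -> int -> int )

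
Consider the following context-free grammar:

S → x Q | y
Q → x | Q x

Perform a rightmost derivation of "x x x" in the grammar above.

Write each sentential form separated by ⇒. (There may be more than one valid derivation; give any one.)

S ⇒ x Q ⇒ x Q x ⇒ x x x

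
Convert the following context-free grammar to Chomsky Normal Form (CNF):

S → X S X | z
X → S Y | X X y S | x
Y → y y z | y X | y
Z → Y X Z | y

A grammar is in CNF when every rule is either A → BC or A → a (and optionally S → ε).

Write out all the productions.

S → z; TY → y; X → x; TZ → z; Y → y; Z → y; S → X X0; X0 → S X; X → S Y; X → X X1; X1 → X X2; X2 → TY S; Y → TY X3; X3 → TY TZ; Y → TY X; Z → Y X4; X4 → X Z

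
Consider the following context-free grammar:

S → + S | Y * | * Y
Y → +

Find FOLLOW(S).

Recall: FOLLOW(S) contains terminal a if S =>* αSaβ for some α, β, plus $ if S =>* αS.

We compute FOLLOW(S) using the standard algorithm.
FOLLOW(S) starts with {$}.
FIRST(S) = {*, +}
FIRST(Y) = {+}
FOLLOW(S) = {$}
FOLLOW(Y) = {$, *}
Therefore, FOLLOW(S) = {$}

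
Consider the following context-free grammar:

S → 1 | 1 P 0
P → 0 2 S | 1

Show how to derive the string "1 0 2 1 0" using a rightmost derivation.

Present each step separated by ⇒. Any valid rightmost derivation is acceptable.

S ⇒ 1 P 0 ⇒ 1 0 2 S 0 ⇒ 1 0 2 1 0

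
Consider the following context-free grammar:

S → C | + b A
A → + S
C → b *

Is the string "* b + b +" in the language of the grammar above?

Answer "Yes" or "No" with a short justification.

No - no valid derivation exists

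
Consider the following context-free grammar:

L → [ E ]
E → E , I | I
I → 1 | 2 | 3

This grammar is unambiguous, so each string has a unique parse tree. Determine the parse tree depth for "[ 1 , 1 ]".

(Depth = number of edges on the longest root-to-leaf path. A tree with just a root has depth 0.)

4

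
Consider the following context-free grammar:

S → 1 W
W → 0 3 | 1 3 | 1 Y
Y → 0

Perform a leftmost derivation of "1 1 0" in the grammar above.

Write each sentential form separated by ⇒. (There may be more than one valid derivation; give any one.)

S ⇒ 1 W ⇒ 1 1 Y ⇒ 1 1 0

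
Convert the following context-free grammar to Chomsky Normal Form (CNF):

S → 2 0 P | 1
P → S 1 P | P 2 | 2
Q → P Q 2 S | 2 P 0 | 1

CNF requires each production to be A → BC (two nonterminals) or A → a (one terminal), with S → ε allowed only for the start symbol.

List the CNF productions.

T2 → 2; T0 → 0; S → 1; T1 → 1; P → 2; Q → 1; S → T2 X0; X0 → T0 P; P → S X1; X1 → T1 P; P → P T2; Q → P X2; X2 → Q X3; X3 → T2 S; Q → T2 X4; X4 → P T0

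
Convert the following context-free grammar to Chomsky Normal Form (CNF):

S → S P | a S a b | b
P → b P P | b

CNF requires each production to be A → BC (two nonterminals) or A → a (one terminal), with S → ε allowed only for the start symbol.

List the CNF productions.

TA → a; TB → b; S → b; P → b; S → S P; S → TA X0; X0 → S X1; X1 → TA TB; P → TB X2; X2 → P P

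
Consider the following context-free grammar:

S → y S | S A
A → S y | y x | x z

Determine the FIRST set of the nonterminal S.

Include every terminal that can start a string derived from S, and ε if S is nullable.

We compute FIRST(S) using the standard algorithm.
FIRST(A) = {x, y}
FIRST(S) = {y}
Therefore, FIRST(S) = {y}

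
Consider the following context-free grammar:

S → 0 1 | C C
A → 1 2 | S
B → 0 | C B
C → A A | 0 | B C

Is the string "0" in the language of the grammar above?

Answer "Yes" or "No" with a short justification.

No - no valid derivation exists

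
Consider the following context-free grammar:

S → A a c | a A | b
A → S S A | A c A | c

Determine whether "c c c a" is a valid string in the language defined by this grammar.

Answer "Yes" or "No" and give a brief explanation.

No - no valid derivation exists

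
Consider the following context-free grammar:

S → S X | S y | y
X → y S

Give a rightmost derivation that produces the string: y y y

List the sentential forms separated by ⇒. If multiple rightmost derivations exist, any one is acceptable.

S ⇒ S y ⇒ S y y ⇒ y y y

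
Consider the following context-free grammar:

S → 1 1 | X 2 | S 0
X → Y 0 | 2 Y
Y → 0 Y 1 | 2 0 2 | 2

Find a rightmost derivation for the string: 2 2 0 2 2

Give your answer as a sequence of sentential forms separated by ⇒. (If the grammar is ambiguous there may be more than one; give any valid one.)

S ⇒ X 2 ⇒ 2 Y 2 ⇒ 2 2 0 2 2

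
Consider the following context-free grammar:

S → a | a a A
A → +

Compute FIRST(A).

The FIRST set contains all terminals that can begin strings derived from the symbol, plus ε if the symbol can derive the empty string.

We compute FIRST(A) using the standard algorithm.
FIRST(A) = {+}
FIRST(S) = {a}
Therefore, FIRST(A) = {+}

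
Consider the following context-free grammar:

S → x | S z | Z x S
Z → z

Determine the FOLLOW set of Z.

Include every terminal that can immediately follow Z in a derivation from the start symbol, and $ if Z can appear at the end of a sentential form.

We compute FOLLOW(Z) using the standard algorithm.
FOLLOW(S) starts with {$}.
FIRST(S) = {x, z}
FIRST(Z) = {z}
FOLLOW(S) = {$, z}
FOLLOW(Z) = {x}
Therefore, FOLLOW(Z) = {x}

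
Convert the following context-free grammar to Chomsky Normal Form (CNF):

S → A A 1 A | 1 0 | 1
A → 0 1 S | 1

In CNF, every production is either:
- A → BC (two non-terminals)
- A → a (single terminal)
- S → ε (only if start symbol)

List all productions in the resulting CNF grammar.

T1 → 1; T0 → 0; S → 1; A → 1; S → A X0; X0 → A X1; X1 → T1 A; S → T1 T0; A → T0 X2; X2 → T1 S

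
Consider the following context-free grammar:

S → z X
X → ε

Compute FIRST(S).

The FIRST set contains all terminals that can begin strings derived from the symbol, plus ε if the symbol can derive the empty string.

We compute FIRST(S) using the standard algorithm.
FIRST(S) = {z}
FIRST(X) = {ε}
Therefore, FIRST(S) = {z}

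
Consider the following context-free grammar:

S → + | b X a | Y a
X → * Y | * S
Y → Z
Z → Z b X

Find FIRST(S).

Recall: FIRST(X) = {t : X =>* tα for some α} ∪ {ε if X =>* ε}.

We compute FIRST(S) using the standard algorithm.
FIRST(S) = {+, b}
FIRST(X) = {*}
FIRST(Y) = {}
FIRST(Z) = {}
Therefore, FIRST(S) = {+, b}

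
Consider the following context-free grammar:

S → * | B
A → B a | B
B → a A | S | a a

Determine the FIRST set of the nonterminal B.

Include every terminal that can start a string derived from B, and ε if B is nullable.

We compute FIRST(B) using the standard algorithm.
FIRST(A) = {*, a}
FIRST(B) = {*, a}
FIRST(S) = {*, a}
Therefore, FIRST(B) = {*, a}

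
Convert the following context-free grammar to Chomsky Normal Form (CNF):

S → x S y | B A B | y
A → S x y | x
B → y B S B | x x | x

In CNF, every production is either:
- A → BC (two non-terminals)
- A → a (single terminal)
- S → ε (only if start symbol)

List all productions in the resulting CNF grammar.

TX → x; TY → y; S → y; A → x; B → x; S → TX X0; X0 → S TY; S → B X1; X1 → A B; A → S X2; X2 → TX TY; B → TY X3; X3 → B X4; X4 → S B; B → TX TX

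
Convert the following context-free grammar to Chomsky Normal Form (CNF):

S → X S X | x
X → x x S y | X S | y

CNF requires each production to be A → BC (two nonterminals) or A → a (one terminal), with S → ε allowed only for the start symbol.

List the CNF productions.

S → x; TX → x; TY → y; X → y; S → X X0; X0 → S X; X → TX X1; X1 → TX X2; X2 → S TY; X → X S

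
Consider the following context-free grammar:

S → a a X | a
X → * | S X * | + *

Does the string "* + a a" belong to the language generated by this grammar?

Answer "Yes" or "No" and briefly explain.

No - no valid derivation exists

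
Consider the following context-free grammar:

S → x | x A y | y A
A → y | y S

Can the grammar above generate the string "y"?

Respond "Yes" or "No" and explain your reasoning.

No - no valid derivation exists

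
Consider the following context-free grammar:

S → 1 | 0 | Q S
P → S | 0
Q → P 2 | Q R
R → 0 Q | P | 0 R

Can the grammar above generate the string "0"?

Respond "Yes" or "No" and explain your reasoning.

Yes - a valid derivation exists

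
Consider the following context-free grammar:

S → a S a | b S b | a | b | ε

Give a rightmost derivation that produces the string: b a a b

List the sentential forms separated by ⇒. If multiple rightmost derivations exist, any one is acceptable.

S ⇒ b S b ⇒ b a S a b ⇒ b a a b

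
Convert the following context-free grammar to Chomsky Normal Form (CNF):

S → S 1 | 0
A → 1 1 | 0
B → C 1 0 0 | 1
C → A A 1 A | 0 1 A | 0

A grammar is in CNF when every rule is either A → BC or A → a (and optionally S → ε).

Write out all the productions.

T1 → 1; S → 0; A → 0; T0 → 0; B → 1; C → 0; S → S T1; A → T1 T1; B → C X0; X0 → T1 X1; X1 → T0 T0; C → A X2; X2 → A X3; X3 → T1 A; C → T0 X4; X4 → T1 A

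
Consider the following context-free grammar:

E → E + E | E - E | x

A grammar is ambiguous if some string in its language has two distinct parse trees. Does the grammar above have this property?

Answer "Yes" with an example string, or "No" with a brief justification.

Yes - the string 'x + x + x' has two distinct parse trees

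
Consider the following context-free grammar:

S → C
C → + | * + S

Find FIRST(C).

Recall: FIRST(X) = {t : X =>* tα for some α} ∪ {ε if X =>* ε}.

We compute FIRST(C) using the standard algorithm.
FIRST(C) = {*, +}
FIRST(S) = {*, +}
Therefore, FIRST(C) = {*, +}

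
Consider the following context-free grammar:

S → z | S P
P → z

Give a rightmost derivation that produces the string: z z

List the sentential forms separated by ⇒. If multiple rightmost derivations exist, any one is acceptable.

S ⇒ S P ⇒ S z ⇒ z z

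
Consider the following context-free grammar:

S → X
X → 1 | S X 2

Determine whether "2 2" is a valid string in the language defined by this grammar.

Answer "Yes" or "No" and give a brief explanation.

No - no valid derivation exists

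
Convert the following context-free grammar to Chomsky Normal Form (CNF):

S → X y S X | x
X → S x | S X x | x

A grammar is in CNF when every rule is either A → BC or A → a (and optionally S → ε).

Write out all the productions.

TY → y; S → x; TX → x; X → x; S → X X0; X0 → TY X1; X1 → S X; X → S TX; X → S X2; X2 → X TX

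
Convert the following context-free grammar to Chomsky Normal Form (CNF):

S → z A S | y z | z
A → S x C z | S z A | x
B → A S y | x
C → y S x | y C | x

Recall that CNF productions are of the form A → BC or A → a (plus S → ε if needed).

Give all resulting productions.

TZ → z; TY → y; S → z; TX → x; A → x; B → x; C → x; S → TZ X0; X0 → A S; S → TY TZ; A → S X1; X1 → TX X2; X2 → C TZ; A → S X3; X3 → TZ A; B → A X4; X4 → S TY; C → TY X5; X5 → S TX; C → TY C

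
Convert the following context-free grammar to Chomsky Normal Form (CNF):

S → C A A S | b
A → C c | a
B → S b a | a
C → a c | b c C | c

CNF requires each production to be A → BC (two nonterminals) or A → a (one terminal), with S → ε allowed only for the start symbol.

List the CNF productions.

S → b; TC → c; A → a; TB → b; TA → a; B → a; C → c; S → C X0; X0 → A X1; X1 → A S; A → C TC; B → S X2; X2 → TB TA; C → TA TC; C → TB X3; X3 → TC C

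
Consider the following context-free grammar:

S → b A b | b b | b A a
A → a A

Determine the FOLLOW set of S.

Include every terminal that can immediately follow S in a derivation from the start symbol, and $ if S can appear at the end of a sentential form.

We compute FOLLOW(S) using the standard algorithm.
FOLLOW(S) starts with {$}.
FIRST(A) = {a}
FIRST(S) = {b}
FOLLOW(A) = {a, b}
FOLLOW(S) = {$}
Therefore, FOLLOW(S) = {$}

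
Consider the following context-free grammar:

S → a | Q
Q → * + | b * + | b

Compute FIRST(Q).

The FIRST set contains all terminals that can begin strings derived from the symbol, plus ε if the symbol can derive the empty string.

We compute FIRST(Q) using the standard algorithm.
FIRST(Q) = {*, b}
FIRST(S) = {*, a, b}
Therefore, FIRST(Q) = {*, b}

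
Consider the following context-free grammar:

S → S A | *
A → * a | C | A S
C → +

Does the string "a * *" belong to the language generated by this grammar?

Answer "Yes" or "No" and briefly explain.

No - no valid derivation exists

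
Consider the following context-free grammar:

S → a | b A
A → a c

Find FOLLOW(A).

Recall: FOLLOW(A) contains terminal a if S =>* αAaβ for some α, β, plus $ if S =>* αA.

We compute FOLLOW(A) using the standard algorithm.
FOLLOW(S) starts with {$}.
FIRST(A) = {a}
FIRST(S) = {a, b}
FOLLOW(A) = {$}
FOLLOW(S) = {$}
Therefore, FOLLOW(A) = {$}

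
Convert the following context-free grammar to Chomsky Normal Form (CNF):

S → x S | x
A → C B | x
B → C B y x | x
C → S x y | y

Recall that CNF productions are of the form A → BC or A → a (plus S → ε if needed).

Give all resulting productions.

TX → x; S → x; A → x; TY → y; B → x; C → y; S → TX S; A → C B; B → C X0; X0 → B X1; X1 → TY TX; C → S X2; X2 → TX TY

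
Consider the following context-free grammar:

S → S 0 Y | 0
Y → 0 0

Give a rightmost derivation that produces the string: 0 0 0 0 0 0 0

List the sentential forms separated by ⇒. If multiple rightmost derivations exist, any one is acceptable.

S ⇒ S 0 Y ⇒ S 0 0 0 ⇒ S 0 Y 0 0 0 ⇒ S 0 0 0 0 0 0 ⇒ 0 0 0 0 0 0 0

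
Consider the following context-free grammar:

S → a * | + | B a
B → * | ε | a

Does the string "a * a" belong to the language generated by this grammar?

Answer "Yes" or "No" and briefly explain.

No - no valid derivation exists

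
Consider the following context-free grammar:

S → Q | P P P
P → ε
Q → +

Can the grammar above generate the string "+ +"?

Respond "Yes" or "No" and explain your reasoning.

No - no valid derivation exists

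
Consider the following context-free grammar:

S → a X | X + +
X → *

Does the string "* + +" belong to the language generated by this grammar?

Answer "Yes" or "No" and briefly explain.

Yes - a valid derivation exists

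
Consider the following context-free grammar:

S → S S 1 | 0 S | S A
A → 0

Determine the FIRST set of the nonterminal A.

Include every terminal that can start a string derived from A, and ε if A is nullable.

We compute FIRST(A) using the standard algorithm.
FIRST(A) = {0}
FIRST(S) = {0}
Therefore, FIRST(A) = {0}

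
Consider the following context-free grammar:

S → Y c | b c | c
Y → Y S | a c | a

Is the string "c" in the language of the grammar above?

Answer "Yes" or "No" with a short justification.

Yes - a valid derivation exists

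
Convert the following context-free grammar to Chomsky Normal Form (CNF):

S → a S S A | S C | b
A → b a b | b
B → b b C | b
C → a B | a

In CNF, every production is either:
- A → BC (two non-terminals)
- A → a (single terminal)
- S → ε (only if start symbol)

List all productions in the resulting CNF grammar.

TA → a; S → b; TB → b; A → b; B → b; C → a; S → TA X0; X0 → S X1; X1 → S A; S → S C; A → TB X2; X2 → TA TB; B → TB X3; X3 → TB C; C → TA B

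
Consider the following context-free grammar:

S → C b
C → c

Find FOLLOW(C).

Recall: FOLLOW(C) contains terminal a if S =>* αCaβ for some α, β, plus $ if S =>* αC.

We compute FOLLOW(C) using the standard algorithm.
FOLLOW(S) starts with {$}.
FIRST(C) = {c}
FIRST(S) = {c}
FOLLOW(C) = {b}
FOLLOW(S) = {$}
Therefore, FOLLOW(C) = {b}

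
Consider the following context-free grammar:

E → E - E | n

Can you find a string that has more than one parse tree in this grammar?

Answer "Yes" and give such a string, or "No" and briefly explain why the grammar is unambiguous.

Yes - the string 'n - n - n - n - n' has two distinct parse trees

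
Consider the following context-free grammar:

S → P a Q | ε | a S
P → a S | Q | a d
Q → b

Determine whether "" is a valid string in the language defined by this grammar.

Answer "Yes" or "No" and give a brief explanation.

Yes - a valid derivation exists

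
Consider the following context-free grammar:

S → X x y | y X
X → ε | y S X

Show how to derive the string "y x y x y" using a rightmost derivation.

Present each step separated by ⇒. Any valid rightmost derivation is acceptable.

S ⇒ X x y ⇒ y S X x y ⇒ y S x y ⇒ y X x y x y ⇒ y x y x y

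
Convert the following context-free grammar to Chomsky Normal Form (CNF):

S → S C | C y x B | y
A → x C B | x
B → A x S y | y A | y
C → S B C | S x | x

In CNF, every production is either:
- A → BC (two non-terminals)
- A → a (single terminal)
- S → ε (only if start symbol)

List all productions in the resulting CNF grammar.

TY → y; TX → x; S → y; A → x; B → y; C → x; S → S C; S → C X0; X0 → TY X1; X1 → TX B; A → TX X2; X2 → C B; B → A X3; X3 → TX X4; X4 → S TY; B → TY A; C → S X5; X5 → B C; C → S TX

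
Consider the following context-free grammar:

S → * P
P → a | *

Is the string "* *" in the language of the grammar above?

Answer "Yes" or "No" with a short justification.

Yes - a valid derivation exists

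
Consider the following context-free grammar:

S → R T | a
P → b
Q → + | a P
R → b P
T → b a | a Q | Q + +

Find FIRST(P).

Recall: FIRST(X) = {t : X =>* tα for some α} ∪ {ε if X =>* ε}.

We compute FIRST(P) using the standard algorithm.
FIRST(P) = {b}
FIRST(Q) = {+, a}
FIRST(R) = {b}
FIRST(S) = {a, b}
FIRST(T) = {+, a, b}
Therefore, FIRST(P) = {b}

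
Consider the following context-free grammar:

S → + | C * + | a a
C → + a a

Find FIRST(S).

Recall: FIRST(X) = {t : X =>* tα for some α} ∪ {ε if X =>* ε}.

We compute FIRST(S) using the standard algorithm.
FIRST(C) = {+}
FIRST(S) = {+, a}
Therefore, FIRST(S) = {+, a}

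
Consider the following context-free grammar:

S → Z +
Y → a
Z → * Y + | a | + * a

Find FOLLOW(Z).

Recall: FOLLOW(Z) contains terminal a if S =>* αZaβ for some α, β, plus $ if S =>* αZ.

We compute FOLLOW(Z) using the standard algorithm.
FOLLOW(S) starts with {$}.
FIRST(S) = {*, +, a}
FIRST(Y) = {a}
FIRST(Z) = {*, +, a}
FOLLOW(S) = {$}
FOLLOW(Y) = {+}
FOLLOW(Z) = {+}
Therefore, FOLLOW(Z) = {+}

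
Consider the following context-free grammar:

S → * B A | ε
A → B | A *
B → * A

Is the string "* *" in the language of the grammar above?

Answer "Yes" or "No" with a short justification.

No - no valid derivation exists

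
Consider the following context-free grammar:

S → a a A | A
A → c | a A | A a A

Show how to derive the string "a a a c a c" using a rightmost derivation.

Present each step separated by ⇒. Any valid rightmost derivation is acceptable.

S ⇒ a a A ⇒ a a a A ⇒ a a a A a A ⇒ a a a A a c ⇒ a a a c a c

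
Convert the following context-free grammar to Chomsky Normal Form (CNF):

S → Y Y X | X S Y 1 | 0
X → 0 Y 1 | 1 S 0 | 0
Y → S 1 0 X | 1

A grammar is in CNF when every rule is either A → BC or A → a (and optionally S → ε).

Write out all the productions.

T1 → 1; S → 0; T0 → 0; X → 0; Y → 1; S → Y X0; X0 → Y X; S → X X1; X1 → S X2; X2 → Y T1; X → T0 X3; X3 → Y T1; X → T1 X4; X4 → S T0; Y → S X5; X5 → T1 X6; X6 → T0 X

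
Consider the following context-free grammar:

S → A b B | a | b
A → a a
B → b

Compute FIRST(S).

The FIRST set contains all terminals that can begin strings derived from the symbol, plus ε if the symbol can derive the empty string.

We compute FIRST(S) using the standard algorithm.
FIRST(A) = {a}
FIRST(B) = {b}
FIRST(S) = {a, b}
Therefore, FIRST(S) = {a, b}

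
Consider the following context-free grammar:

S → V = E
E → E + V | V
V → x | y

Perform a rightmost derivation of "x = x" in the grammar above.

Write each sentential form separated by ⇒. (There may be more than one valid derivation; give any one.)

S ⇒ V = E ⇒ V = V ⇒ V = x ⇒ x = x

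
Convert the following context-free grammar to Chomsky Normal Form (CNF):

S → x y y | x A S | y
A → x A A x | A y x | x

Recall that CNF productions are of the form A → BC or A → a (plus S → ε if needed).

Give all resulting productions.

TX → x; TY → y; S → y; A → x; S → TX X0; X0 → TY TY; S → TX X1; X1 → A S; A → TX X2; X2 → A X3; X3 → A TX; A → A X4; X4 → TY TX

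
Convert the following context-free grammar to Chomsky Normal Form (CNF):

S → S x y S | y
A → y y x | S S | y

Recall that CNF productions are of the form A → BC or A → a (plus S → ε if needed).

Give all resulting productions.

TX → x; TY → y; S → y; A → y; S → S X0; X0 → TX X1; X1 → TY S; A → TY X2; X2 → TY TX; A → S S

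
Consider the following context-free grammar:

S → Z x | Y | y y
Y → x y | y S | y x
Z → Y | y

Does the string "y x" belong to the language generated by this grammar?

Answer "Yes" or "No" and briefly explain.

Yes - a valid derivation exists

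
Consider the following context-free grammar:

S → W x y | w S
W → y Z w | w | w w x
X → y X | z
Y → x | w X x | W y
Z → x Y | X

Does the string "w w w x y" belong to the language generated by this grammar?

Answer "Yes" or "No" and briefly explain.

Yes - a valid derivation exists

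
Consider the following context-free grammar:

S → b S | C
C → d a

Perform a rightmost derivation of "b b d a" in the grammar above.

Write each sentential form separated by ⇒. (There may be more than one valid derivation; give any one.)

S ⇒ b S ⇒ b b S ⇒ b b C ⇒ b b d a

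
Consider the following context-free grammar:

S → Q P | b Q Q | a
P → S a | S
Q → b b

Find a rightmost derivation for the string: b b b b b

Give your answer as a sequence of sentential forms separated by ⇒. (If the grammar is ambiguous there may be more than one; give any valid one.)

S ⇒ b Q Q ⇒ b Q b b ⇒ b b b b b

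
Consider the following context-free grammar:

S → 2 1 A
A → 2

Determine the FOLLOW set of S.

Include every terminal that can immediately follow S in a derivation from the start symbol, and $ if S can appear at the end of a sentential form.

We compute FOLLOW(S) using the standard algorithm.
FOLLOW(S) starts with {$}.
FIRST(A) = {2}
FIRST(S) = {2}
FOLLOW(A) = {$}
FOLLOW(S) = {$}
Therefore, FOLLOW(S) = {$}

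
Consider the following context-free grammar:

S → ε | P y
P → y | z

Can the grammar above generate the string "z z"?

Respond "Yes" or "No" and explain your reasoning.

No - no valid derivation exists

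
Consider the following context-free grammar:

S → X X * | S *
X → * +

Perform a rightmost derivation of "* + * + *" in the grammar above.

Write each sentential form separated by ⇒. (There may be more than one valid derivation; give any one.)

S ⇒ X X * ⇒ X * + * ⇒ * + * + *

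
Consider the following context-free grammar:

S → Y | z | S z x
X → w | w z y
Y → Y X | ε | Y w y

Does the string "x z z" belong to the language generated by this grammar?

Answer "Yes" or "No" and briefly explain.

No - no valid derivation exists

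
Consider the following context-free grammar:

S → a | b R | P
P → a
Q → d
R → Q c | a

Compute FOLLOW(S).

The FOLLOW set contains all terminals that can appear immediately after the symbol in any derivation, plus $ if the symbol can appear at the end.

We compute FOLLOW(S) using the standard algorithm.
FOLLOW(S) starts with {$}.
FIRST(P) = {a}
FIRST(Q) = {d}
FIRST(R) = {a, d}
FIRST(S) = {a, b}
FOLLOW(P) = {$}
FOLLOW(Q) = {c}
FOLLOW(R) = {$}
FOLLOW(S) = {$}
Therefore, FOLLOW(S) = {$}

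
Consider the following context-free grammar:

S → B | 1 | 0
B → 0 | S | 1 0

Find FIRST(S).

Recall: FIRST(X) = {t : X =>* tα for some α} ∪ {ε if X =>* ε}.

We compute FIRST(S) using the standard algorithm.
FIRST(B) = {0, 1}
FIRST(S) = {0, 1}
Therefore, FIRST(S) = {0, 1}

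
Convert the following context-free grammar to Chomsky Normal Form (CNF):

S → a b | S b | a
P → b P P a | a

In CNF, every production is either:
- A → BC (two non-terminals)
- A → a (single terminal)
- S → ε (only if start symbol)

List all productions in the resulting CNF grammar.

TA → a; TB → b; S → a; P → a; S → TA TB; S → S TB; P → TB X0; X0 → P X1; X1 → P TA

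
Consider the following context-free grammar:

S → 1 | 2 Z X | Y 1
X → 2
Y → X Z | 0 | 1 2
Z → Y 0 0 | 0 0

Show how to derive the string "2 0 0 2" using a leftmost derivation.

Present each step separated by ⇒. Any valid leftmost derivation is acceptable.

S ⇒ 2 Z X ⇒ 2 0 0 X ⇒ 2 0 0 2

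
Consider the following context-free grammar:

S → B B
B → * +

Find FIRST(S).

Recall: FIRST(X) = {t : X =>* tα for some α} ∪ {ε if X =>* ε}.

We compute FIRST(S) using the standard algorithm.
FIRST(B) = {*}
FIRST(S) = {*}
Therefore, FIRST(S) = {*}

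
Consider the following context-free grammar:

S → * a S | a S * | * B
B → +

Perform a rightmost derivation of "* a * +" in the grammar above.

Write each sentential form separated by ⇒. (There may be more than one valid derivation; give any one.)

S ⇒ * a S ⇒ * a * B ⇒ * a * +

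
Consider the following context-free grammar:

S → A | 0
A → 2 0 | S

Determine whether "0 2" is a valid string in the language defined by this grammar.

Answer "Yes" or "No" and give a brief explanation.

No - no valid derivation exists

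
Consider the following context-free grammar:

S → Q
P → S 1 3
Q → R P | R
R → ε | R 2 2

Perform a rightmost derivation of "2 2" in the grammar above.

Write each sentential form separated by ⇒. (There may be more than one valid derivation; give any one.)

S ⇒ Q ⇒ R ⇒ R 2 2 ⇒ 2 2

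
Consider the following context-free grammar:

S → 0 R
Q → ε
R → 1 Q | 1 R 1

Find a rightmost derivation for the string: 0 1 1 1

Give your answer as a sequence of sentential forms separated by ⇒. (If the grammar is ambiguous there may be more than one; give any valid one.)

S ⇒ 0 R ⇒ 0 1 R 1 ⇒ 0 1 1 Q 1 ⇒ 0 1 1 1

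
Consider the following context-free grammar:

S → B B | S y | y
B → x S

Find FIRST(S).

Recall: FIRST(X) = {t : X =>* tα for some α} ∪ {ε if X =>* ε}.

We compute FIRST(S) using the standard algorithm.
FIRST(B) = {x}
FIRST(S) = {x, y}
Therefore, FIRST(S) = {x, y}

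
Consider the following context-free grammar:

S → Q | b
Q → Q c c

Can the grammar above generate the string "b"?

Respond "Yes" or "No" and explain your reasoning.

Yes - a valid derivation exists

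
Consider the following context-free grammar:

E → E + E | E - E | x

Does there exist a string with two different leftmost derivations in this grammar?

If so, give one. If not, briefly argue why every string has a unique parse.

Yes - the string 'x - x - x + x + x' has two distinct leftmost derivations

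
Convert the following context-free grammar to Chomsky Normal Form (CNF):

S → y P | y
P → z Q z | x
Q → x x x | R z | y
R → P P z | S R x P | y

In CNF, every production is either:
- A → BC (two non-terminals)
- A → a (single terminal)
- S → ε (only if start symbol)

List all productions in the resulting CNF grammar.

TY → y; S → y; TZ → z; P → x; TX → x; Q → y; R → y; S → TY P; P → TZ X0; X0 → Q TZ; Q → TX X1; X1 → TX TX; Q → R TZ; R → P X2; X2 → P TZ; R → S X3; X3 → R X4; X4 → TX P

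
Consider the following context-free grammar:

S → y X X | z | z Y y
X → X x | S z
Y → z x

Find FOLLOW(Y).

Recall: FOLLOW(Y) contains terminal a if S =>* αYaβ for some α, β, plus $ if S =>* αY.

We compute FOLLOW(Y) using the standard algorithm.
FOLLOW(S) starts with {$}.
FIRST(S) = {y, z}
FIRST(X) = {y, z}
FIRST(Y) = {z}
FOLLOW(S) = {$, z}
FOLLOW(X) = {$, x, y, z}
FOLLOW(Y) = {y}
Therefore, FOLLOW(Y) = {y}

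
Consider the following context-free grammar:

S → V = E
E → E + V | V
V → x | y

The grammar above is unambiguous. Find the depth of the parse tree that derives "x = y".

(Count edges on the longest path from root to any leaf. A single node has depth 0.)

3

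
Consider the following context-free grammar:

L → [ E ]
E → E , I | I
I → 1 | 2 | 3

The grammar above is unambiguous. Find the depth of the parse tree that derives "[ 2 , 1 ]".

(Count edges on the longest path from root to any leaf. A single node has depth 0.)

4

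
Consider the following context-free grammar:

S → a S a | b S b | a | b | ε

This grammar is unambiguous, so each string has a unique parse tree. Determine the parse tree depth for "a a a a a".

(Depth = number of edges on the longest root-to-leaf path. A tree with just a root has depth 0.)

3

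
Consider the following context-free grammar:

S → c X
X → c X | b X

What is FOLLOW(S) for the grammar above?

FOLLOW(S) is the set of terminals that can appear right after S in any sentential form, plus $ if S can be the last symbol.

We compute FOLLOW(S) using the standard algorithm.
FOLLOW(S) starts with {$}.
FIRST(S) = {c}
FIRST(X) = {b, c}
FOLLOW(S) = {$}
FOLLOW(X) = {$}
Therefore, FOLLOW(S) = {$}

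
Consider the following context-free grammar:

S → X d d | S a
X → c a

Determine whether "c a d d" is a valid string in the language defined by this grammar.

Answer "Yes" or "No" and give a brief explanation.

Yes - a valid derivation exists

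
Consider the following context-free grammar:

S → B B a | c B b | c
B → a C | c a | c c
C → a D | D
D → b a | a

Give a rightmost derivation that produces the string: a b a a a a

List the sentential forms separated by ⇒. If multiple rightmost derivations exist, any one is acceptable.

S ⇒ B B a ⇒ B a C a ⇒ B a D a ⇒ B a a a ⇒ a C a a a ⇒ a D a a a ⇒ a b a a a a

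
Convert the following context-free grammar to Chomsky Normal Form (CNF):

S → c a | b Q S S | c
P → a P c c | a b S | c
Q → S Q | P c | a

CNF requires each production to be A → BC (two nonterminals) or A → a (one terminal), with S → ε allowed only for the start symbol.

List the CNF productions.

TC → c; TA → a; TB → b; S → c; P → c; Q → a; S → TC TA; S → TB X0; X0 → Q X1; X1 → S S; P → TA X2; X2 → P X3; X3 → TC TC; P → TA X4; X4 → TB S; Q → S Q; Q → P TC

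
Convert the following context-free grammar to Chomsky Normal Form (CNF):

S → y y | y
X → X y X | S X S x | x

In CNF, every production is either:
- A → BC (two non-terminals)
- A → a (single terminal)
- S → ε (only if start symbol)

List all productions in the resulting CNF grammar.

TY → y; S → y; TX → x; X → x; S → TY TY; X → X X0; X0 → TY X; X → S X1; X1 → X X2; X2 → S TX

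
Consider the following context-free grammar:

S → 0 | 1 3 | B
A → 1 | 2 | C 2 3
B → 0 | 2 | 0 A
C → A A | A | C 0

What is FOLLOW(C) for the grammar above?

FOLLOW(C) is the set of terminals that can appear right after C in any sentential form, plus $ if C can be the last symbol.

We compute FOLLOW(C) using the standard algorithm.
FOLLOW(S) starts with {$}.
FIRST(A) = {1, 2}
FIRST(B) = {0, 2}
FIRST(C) = {1, 2}
FIRST(S) = {0, 1, 2}
FOLLOW(A) = {$, 0, 1, 2}
FOLLOW(B) = {$}
FOLLOW(C) = {0, 2}
FOLLOW(S) = {$}
Therefore, FOLLOW(C) = {0, 2}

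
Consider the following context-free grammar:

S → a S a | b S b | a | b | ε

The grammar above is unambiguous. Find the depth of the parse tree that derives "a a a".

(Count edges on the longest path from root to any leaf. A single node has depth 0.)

2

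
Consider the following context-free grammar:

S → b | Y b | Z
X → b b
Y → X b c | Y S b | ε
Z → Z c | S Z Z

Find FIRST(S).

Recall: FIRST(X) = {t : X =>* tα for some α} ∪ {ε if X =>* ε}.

We compute FIRST(S) using the standard algorithm.
FIRST(S) = {b}
FIRST(X) = {b}
FIRST(Y) = {b, ε}
FIRST(Z) = {b}
Therefore, FIRST(S) = {b}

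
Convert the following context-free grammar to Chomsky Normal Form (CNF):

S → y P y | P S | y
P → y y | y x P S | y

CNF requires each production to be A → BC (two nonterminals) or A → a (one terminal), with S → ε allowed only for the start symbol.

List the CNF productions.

TY → y; S → y; TX → x; P → y; S → TY X0; X0 → P TY; S → P S; P → TY TY; P → TY X1; X1 → TX X2; X2 → P S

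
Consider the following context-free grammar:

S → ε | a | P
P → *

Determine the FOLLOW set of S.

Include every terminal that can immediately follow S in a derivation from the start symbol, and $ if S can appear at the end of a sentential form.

We compute FOLLOW(S) using the standard algorithm.
FOLLOW(S) starts with {$}.
FIRST(P) = {*}
FIRST(S) = {*, a, ε}
FOLLOW(P) = {$}
FOLLOW(S) = {$}
Therefore, FOLLOW(S) = {$}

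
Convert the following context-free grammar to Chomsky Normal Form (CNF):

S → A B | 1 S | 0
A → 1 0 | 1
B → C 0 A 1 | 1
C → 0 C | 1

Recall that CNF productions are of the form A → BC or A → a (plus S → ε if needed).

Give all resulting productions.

T1 → 1; S → 0; T0 → 0; A → 1; B → 1; C → 1; S → A B; S → T1 S; A → T1 T0; B → C X0; X0 → T0 X1; X1 → A T1; C → T0 C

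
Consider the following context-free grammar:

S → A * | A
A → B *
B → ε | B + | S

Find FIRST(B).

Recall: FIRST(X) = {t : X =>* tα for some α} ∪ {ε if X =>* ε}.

We compute FIRST(B) using the standard algorithm.
FIRST(A) = {*, +}
FIRST(B) = {*, +, ε}
FIRST(S) = {*, +}
Therefore, FIRST(B) = {*, +, ε}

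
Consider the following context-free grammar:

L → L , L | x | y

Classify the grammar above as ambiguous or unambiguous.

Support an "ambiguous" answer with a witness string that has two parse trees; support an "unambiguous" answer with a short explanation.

Ambiguous - the string 'y , y , x , x , y' has two distinct parse trees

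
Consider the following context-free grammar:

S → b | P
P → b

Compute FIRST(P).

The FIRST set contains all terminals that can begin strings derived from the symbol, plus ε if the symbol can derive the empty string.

We compute FIRST(P) using the standard algorithm.
FIRST(P) = {b}
FIRST(S) = {b}
Therefore, FIRST(P) = {b}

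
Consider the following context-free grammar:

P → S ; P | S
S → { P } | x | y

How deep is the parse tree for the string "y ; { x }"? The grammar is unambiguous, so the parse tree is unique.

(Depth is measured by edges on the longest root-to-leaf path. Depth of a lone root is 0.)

5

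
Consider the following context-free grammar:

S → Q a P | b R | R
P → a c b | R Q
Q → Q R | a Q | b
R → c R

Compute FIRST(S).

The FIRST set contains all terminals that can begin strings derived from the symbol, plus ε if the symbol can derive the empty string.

We compute FIRST(S) using the standard algorithm.
FIRST(P) = {a, c}
FIRST(Q) = {a, b}
FIRST(R) = {c}
FIRST(S) = {a, b, c}
Therefore, FIRST(S) = {a, b, c}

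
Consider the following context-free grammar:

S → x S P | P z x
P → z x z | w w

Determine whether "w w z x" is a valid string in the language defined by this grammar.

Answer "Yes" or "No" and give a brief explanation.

Yes - a valid derivation exists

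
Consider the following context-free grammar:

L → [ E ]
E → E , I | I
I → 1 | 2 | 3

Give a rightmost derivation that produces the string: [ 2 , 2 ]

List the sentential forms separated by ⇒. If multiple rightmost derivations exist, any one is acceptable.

L ⇒ [ E ] ⇒ [ E , I ] ⇒ [ E , 2 ] ⇒ [ I , 2 ] ⇒ [ 2 , 2 ]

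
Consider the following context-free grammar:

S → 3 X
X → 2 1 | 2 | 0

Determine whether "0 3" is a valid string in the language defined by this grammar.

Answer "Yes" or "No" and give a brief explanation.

No - no valid derivation exists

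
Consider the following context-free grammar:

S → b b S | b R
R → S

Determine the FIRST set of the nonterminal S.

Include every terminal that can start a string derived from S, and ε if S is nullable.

We compute FIRST(S) using the standard algorithm.
FIRST(R) = {b}
FIRST(S) = {b}
Therefore, FIRST(S) = {b}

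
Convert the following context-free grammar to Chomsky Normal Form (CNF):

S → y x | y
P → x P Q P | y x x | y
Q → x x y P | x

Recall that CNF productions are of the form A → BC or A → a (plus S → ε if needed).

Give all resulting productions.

TY → y; TX → x; S → y; P → y; Q → x; S → TY TX; P → TX X0; X0 → P X1; X1 → Q P; P → TY X2; X2 → TX TX; Q → TX X3; X3 → TX X4; X4 → TY P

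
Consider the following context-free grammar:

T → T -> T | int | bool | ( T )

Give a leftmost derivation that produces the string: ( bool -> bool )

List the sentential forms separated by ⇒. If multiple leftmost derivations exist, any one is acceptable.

T ⇒ ( T ) ⇒ ( T -> T ) ⇒ ( bool -> T ) ⇒ ( bool -> bool )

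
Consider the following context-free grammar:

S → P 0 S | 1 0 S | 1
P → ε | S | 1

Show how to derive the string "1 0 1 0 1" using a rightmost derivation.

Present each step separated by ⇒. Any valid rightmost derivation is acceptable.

S ⇒ 1 0 S ⇒ 1 0 1 0 S ⇒ 1 0 1 0 1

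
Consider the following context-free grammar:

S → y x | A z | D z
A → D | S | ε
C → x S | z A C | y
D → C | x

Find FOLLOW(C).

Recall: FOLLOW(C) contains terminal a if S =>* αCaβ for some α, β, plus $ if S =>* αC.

We compute FOLLOW(C) using the standard algorithm.
FOLLOW(S) starts with {$}.
FIRST(A) = {x, y, z, ε}
FIRST(C) = {x, y, z}
FIRST(D) = {x, y, z}
FIRST(S) = {x, y, z}
FOLLOW(A) = {x, y, z}
FOLLOW(C) = {x, y, z}
FOLLOW(D) = {x, y, z}
FOLLOW(S) = {$, x, y, z}
Therefore, FOLLOW(C) = {x, y, z}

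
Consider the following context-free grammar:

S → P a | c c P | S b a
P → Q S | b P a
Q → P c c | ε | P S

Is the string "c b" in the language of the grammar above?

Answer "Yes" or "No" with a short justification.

No - no valid derivation exists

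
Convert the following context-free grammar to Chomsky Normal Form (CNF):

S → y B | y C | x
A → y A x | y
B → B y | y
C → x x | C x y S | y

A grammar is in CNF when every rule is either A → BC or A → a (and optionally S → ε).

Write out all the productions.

TY → y; S → x; TX → x; A → y; B → y; C → y; S → TY B; S → TY C; A → TY X0; X0 → A TX; B → B TY; C → TX TX; C → C X1; X1 → TX X2; X2 → TY S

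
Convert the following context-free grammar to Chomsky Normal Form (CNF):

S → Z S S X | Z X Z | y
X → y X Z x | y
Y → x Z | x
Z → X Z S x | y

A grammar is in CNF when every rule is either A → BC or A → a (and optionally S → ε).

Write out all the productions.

S → y; TY → y; TX → x; X → y; Y → x; Z → y; S → Z X0; X0 → S X1; X1 → S X; S → Z X2; X2 → X Z; X → TY X3; X3 → X X4; X4 → Z TX; Y → TX Z; Z → X X5; X5 → Z X6; X6 → S TX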